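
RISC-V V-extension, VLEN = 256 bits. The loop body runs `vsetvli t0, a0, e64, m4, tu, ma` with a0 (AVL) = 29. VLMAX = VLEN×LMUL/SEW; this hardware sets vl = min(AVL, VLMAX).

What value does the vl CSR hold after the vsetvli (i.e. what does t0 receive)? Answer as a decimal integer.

vl = 16

lanes per group: 256·4/64 = 16
vl ← min(29, 16) = 16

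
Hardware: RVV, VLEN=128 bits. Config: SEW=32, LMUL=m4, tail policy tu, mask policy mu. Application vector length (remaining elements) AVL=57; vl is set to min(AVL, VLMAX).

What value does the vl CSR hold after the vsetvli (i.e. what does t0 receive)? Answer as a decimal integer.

VLMAX = VLEN×LMUL/SEW = 128×4/32 = 16
vl ← min(57, 16) = 16

vl = 16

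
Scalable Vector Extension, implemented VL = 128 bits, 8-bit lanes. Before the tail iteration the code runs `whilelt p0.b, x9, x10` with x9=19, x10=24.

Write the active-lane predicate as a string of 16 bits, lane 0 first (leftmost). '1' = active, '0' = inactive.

predicate = 1111100000000000

register lanes = 128/8 = 16
p0[j] = (19+j < 24); true for j=0..4 → 5 lanes set
bits (lane 0 leftmost): 1111100000000000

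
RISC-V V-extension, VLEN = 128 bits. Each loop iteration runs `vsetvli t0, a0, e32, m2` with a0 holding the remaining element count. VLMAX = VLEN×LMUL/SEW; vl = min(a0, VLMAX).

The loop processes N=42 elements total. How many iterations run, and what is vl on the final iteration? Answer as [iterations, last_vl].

[iterations, last_vl] = [6, 2]

VLMAX = VLEN×LMUL/SEW = 128×2/32 = 8
iterations = ceil(42/8) = 6; final-pass vl = 2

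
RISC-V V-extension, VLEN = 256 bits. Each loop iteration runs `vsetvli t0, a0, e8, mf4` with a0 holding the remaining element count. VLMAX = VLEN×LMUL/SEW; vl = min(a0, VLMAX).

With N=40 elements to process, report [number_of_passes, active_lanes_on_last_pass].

[iterations, last_vl] = [5, 8]

VLMAX = VLEN×LMUL/SEW = 256×1/4/8 = 8
40 elements at 8/iter → 5 passes, remainder 8 on the last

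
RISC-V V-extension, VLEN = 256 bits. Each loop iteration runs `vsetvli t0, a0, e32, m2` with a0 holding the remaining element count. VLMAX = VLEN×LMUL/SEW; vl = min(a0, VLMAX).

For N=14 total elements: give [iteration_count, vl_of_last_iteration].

VLMAX = VLEN×LMUL/SEW = 256×2/32 = 16
14 elements at 16/iter → 1 passes, remainder 14 on the last

[iterations, last_vl] = [1, 14]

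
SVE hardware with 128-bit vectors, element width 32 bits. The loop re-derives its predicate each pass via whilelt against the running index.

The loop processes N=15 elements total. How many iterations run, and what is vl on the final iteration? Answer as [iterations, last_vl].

[iterations, last_vl] = [4, 3]

128-bit reg / 32-bit elem → 4 lanes
iterations = ceil(15/4) = 4; final-pass vl = 3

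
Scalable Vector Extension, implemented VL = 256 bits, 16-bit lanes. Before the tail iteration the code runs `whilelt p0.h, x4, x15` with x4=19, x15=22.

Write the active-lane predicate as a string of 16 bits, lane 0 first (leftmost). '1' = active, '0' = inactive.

predicate = 1110000000000000

register lanes = 256/16 = 16
whilelt: lane j active iff 19+j < 22 → j < 3 → 3 active
bits (lane 0 leftmost): 1110000000000000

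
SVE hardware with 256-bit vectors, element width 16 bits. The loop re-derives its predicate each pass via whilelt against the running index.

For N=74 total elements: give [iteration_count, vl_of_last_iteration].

[iterations, last_vl] = [5, 10]

register lanes = 256/16 = 16
74 elements at 16/iter → 5 passes, remainder 10 on the last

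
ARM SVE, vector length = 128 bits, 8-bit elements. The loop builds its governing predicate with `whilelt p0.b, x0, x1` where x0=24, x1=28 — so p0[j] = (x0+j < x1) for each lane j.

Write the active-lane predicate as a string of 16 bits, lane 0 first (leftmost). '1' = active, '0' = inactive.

register lanes = 128/8 = 16
whilelt: lane j active iff 24+j < 28 → j < 4 → 4 active
bits (lane 0 leftmost): 1111000000000000

predicate = 1111000000000000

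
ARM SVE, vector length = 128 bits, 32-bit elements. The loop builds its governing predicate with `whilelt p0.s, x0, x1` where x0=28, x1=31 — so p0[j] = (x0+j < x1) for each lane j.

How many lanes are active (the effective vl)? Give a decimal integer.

128-bit reg / 32-bit elem → 4 lanes
active while 28+j < 31, i.e. j ∈ [0,3) capped at 4 ⇒ 3

vl = 3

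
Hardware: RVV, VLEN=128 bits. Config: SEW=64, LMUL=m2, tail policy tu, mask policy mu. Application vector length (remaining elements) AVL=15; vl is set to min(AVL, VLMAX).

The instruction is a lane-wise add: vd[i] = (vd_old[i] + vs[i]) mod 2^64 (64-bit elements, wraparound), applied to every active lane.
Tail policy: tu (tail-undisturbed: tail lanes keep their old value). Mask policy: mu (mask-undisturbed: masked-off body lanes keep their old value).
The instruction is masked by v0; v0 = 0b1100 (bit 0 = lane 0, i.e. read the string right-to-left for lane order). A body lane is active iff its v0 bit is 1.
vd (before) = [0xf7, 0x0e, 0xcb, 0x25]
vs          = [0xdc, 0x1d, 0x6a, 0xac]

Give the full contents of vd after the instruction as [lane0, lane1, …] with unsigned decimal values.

vd = [247, 14, 309, 209]

VLMAX = VLEN×LMUL/SEW = 128×2/64 = 4
vl ← min(15, 4) = 4
vd[0] mask-off/keep -> 0xf7
vd[1] mask-off/keep -> 0x0e
vd[2] add(0xcb,0x6a) -> 0x135
vd[3] add(0x25,0xac) -> 0xd1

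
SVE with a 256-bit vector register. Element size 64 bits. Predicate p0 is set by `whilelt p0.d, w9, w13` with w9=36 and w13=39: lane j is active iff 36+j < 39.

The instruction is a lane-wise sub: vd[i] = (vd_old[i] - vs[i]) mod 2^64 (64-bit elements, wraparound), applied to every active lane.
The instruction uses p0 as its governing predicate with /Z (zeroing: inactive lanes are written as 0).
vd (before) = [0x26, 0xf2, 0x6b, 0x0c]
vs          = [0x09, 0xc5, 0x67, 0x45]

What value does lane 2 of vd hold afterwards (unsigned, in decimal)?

vd[2] = 4

lane count: 256 div 64 = 4
active while 36+j < 39, i.e. j ∈ [0,3) capped at 4 ⇒ 3
lane  0: sub(0x26,0x09) ⇒ 0x1d
lane  1: sub(0xf2,0xc5) ⇒ 0x2d
lane  2: sub(0x6b,0x67) ⇒ 0x04
lane  3: tail/zero ⇒ 0x00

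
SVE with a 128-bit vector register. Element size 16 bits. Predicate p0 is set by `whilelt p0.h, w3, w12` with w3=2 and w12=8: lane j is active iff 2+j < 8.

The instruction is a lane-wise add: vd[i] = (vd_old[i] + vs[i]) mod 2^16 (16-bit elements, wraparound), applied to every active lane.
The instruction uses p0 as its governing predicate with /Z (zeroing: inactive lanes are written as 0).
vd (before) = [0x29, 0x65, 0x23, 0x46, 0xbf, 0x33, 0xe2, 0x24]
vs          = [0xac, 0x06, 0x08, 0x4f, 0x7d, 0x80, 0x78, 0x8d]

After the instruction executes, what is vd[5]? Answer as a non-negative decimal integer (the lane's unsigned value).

lane count: 128 div 16 = 8
active while 2+j < 8, i.e. j ∈ [0,6) capped at 8 ⇒ 6
[0] add(0x29,0xac) = 0xd5
[1] add(0x65,0x06) = 0x6b
[2] add(0x23,0x08) = 0x2b
[3] add(0x46,0x4f) = 0x95
[4] add(0xbf,0x7d) = 0x13c
[5] add(0x33,0x80) = 0xb3
[6] tail/zero = 0x00
[7] tail/zero = 0x00

vd[5] = 179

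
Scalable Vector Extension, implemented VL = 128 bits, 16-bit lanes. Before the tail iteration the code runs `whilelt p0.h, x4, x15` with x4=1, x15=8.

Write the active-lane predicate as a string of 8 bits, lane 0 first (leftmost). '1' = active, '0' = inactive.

predicate = 11111110

128-bit reg / 16-bit elem → 8 lanes
whilelt: lane j active iff 1+j < 8 → j < 7 → 7 active
bits (lane 0 leftmost): 11111110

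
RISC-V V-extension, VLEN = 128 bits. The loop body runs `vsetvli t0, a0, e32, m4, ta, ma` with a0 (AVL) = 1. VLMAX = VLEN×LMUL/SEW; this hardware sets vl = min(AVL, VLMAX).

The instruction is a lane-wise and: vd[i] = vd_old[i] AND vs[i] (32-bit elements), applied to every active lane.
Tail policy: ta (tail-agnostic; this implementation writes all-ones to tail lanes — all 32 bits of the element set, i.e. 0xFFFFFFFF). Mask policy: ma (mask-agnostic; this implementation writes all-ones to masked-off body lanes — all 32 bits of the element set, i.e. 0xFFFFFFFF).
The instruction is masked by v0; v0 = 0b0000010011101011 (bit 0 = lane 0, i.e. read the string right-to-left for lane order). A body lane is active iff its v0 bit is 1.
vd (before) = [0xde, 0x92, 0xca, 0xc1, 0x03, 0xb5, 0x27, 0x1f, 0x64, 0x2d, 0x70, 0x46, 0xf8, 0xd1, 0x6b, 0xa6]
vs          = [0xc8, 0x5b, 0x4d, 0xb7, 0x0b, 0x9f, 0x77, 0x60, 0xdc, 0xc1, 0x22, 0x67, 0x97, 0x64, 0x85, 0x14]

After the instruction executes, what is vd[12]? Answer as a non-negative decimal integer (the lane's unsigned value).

vd[12] = 4294967295

VLMAX = (128 × 4) / 32 = 16 lanes
vl ← min(1, 16) = 1
[0] and(0xde,0xc8) = 0xc8
[1] tail/ones = 0xffffffff
[2] tail/ones = 0xffffffff
[3] tail/ones = 0xffffffff
[4] tail/ones = 0xffffffff
[5] tail/ones = 0xffffffff
[6] tail/ones = 0xffffffff
[7] tail/ones = 0xffffffff
[8] tail/ones = 0xffffffff
[9] tail/ones = 0xffffffff
[10] tail/ones = 0xffffffff
[11] tail/ones = 0xffffffff
[12] tail/ones = 0xffffffff
[13] tail/ones = 0xffffffff
[14] tail/ones = 0xffffffff
[15] tail/ones = 0xffffffff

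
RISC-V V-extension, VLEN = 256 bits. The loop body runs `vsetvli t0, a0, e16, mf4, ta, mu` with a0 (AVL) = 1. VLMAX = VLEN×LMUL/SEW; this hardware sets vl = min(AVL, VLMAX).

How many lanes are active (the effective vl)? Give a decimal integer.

VLMAX = (256 × 1/4) / 16 = 4 lanes
vl ← min(1, 4) = 1

vl = 1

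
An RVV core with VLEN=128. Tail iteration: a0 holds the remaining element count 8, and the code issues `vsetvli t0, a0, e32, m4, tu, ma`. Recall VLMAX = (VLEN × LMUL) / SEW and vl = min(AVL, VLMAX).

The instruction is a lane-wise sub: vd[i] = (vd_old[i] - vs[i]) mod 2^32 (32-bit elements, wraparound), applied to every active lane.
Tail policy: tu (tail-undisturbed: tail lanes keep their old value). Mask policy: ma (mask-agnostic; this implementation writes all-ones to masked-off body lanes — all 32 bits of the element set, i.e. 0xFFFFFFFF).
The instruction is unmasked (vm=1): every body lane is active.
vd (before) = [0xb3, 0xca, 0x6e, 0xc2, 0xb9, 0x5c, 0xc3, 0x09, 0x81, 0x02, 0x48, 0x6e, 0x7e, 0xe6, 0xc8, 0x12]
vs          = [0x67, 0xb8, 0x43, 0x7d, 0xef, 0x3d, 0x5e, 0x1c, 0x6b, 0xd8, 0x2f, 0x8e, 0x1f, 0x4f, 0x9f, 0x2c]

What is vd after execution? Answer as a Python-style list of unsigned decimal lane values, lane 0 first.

VLMAX = (128 × 4) / 32 = 16 lanes
vl = min(AVL, VLMAX) = min(8, 16) = 8
lane  0: sub(0xb3,0x67) ⇒ 0x4c
lane  1: sub(0xca,0xb8) ⇒ 0x12
lane  2: sub(0x6e,0x43) ⇒ 0x2b
lane  3: sub(0xc2,0x7d) ⇒ 0x45
lane  4: sub(0xb9,0xef) ⇒ 0xffffffca
lane  5: sub(0x5c,0x3d) ⇒ 0x1f
lane  6: sub(0xc3,0x5e) ⇒ 0x65
lane  7: sub(0x09,0x1c) ⇒ 0xffffffed
lane  8: tail/keep ⇒ 0x81
lane  9: tail/keep ⇒ 0x02
lane 10: tail/keep ⇒ 0x48
lane 11: tail/keep ⇒ 0x6e
lane 12: tail/keep ⇒ 0x7e
lane 13: tail/keep ⇒ 0xe6
lane 14: tail/keep ⇒ 0xc8
lane 15: tail/keep ⇒ 0x12

vd = [76, 18, 43, 69, 4294967242, 31, 101, 4294967277, 129, 2, 72, 110, 126, 230, 200, 18]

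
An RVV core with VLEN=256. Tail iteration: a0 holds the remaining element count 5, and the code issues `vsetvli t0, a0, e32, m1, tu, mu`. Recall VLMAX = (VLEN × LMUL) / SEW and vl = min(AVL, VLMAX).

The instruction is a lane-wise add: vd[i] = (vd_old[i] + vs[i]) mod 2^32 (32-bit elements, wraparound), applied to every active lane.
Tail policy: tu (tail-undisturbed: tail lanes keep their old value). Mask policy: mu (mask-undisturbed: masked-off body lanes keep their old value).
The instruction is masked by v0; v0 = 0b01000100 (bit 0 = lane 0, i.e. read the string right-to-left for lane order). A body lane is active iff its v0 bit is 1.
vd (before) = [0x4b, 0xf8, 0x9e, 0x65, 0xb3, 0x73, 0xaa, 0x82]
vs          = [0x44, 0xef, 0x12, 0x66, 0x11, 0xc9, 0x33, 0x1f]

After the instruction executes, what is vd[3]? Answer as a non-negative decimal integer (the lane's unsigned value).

VLMAX = (256 × 1) / 32 = 8 lanes
vl = min(AVL, VLMAX) = min(5, 8) = 5
vd[0] mask-off/keep -> 0x4b
vd[1] mask-off/keep -> 0xf8
vd[2] add(0x9e,0x12) -> 0xb0
vd[3] mask-off/keep -> 0x65
vd[4] mask-off/keep -> 0xb3
vd[5] tail/keep -> 0x73
vd[6] tail/keep -> 0xaa
vd[7] tail/keep -> 0x82

vd[3] = 101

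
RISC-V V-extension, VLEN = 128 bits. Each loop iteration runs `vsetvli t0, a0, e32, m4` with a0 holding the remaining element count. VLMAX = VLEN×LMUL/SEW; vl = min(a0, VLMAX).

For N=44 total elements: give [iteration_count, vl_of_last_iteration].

lanes per group: 128·4/32 = 16
iterations = ceil(44/16) = 3; final-pass vl = 12

[iterations, last_vl] = [3, 12]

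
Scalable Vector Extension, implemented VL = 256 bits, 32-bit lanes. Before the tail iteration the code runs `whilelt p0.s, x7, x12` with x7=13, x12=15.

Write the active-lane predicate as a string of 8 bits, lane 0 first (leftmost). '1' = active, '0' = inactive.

predicate = 11000000

lane count: 256 div 32 = 8
p0[j] = (13+j < 15); true for j=0..1 → 2 lanes set
bits (lane 0 leftmost): 11000000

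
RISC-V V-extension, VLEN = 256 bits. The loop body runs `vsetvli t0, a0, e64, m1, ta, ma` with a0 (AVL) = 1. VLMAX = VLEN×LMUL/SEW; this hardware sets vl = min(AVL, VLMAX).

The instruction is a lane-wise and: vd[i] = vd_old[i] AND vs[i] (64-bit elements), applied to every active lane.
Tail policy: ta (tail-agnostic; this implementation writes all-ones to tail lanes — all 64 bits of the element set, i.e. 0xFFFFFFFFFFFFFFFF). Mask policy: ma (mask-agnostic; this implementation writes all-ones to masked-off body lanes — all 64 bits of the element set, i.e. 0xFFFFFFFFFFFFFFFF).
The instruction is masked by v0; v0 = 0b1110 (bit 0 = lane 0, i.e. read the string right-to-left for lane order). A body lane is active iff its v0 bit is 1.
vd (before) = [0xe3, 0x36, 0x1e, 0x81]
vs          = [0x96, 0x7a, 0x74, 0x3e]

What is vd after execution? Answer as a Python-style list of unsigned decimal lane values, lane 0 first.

lanes per group: 256·1/64 = 4
vl = min(AVL, VLMAX) = min(1, 4) = 1
  i=0: mask-off/ones → 18446744073709551615
  i=1: tail/ones → 18446744073709551615
  i=2: tail/ones → 18446744073709551615
  i=3: tail/ones → 18446744073709551615

vd = [18446744073709551615, 18446744073709551615, 18446744073709551615, 18446744073709551615]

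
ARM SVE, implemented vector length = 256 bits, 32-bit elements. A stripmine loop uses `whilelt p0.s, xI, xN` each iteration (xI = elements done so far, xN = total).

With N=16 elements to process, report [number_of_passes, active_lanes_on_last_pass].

[iterations, last_vl] = [2, 8]

register lanes = 256/32 = 8
16 elements at 8/iter → 2 passes, remainder 8 on the last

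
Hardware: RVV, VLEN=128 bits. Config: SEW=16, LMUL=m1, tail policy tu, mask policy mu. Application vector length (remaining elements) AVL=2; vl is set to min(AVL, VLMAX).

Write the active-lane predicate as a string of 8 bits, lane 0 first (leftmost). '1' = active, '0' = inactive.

lanes per group: 128·1/16 = 8
vl ← min(2, 8) = 2
bits (lane 0 leftmost): 11000000

predicate = 11000000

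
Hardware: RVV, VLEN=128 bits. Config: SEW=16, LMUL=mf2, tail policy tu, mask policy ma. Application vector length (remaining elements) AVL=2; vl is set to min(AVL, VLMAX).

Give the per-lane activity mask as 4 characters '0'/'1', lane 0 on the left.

VLMAX = (128 × 1/2) / 16 = 4 lanes
vl = min(AVL, VLMAX) = min(2, 4) = 2
bits (lane 0 leftmost): 1100

predicate = 1100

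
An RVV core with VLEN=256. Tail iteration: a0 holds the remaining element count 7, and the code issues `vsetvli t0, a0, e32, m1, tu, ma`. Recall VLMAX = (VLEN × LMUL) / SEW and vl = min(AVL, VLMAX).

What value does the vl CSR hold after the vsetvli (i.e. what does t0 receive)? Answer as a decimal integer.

vl = 7

VLMAX = VLEN×LMUL/SEW = 256×1/32 = 8
vl ← min(7, 8) = 7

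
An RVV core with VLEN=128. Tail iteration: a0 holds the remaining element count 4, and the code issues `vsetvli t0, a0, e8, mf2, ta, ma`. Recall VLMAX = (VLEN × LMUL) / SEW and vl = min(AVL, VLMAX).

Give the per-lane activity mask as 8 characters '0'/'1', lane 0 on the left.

VLMAX = (128 × 1/2) / 8 = 8 lanes
AVL=4 ≤ VLMAX=8, so vl = 4
bits (lane 0 leftmost): 11110000

predicate = 11110000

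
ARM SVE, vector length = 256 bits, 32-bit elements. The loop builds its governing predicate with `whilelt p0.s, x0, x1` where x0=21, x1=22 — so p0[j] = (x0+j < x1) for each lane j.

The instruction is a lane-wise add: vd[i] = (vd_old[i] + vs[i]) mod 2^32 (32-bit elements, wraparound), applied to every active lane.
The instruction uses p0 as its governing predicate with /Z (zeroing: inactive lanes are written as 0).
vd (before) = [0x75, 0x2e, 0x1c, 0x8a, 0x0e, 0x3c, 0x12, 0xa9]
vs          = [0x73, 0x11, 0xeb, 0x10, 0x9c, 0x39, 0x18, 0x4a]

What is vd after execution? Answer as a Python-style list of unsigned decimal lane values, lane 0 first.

lane count: 256 div 32 = 8
whilelt: lane j active iff 21+j < 22 → j < 1 → 1 active
  i=0: add(0x75,0x73) → 232
  i=1: tail/zero → 0
  i=2: tail/zero → 0
  i=3: tail/zero → 0
  i=4: tail/zero → 0
  i=5: tail/zero → 0
  i=6: tail/zero → 0
  i=7: tail/zero → 0

vd = [232, 0, 0, 0, 0, 0, 0, 0]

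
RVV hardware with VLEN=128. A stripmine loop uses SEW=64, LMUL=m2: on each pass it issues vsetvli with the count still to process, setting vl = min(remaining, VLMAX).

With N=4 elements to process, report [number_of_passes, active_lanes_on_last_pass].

VLMAX = (128 × 2) / 64 = 4 lanes
iterations = ceil(4/4) = 1; final-pass vl = 4

[iterations, last_vl] = [1, 4]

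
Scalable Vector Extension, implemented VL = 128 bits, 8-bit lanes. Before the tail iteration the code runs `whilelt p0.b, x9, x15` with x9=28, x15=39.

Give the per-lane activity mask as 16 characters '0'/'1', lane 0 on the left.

lane count: 128 div 8 = 16
whilelt: lane j active iff 28+j < 39 → j < 11 → 11 active
bits (lane 0 leftmost): 1111111111100000

predicate = 1111111111100000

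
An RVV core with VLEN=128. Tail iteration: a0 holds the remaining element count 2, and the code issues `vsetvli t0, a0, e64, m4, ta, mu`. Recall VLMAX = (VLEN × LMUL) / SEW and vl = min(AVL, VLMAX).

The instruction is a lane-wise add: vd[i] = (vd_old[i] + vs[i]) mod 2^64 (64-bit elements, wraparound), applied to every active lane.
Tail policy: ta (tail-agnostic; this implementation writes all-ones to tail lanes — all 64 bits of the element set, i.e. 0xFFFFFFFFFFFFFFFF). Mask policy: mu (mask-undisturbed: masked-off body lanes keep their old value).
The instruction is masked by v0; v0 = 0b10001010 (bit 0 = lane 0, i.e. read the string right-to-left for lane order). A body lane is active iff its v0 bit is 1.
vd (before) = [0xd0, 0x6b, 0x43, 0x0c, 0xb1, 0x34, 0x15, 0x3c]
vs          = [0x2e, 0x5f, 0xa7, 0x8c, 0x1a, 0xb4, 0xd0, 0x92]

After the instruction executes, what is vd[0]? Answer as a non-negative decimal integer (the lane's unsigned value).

vd[0] = 208

VLMAX = VLEN×LMUL/SEW = 128×4/64 = 8
vl ← min(2, 8) = 2
vd[0] mask-off/keep -> 0xd0
vd[1] add(0x6b,0x5f) -> 0xca
vd[2] tail/ones -> 0xffffffffffffffff
vd[3] tail/ones -> 0xffffffffffffffff
vd[4] tail/ones -> 0xffffffffffffffff
vd[5] tail/ones -> 0xffffffffffffffff
vd[6] tail/ones -> 0xffffffffffffffff
vd[7] tail/ones -> 0xffffffffffffffff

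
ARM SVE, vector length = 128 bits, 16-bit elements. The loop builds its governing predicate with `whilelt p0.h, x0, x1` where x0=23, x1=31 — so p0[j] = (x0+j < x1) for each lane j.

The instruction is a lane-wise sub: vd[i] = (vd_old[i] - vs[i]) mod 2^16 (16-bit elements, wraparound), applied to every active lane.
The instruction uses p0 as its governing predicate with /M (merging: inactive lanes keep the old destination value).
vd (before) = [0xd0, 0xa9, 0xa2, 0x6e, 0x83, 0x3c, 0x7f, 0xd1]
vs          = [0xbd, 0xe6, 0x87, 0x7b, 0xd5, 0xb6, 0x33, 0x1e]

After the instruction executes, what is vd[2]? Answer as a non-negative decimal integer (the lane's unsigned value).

vd[2] = 27

128-bit reg / 16-bit elem → 8 lanes
whilelt: lane j active iff 23+j < 31 → j < 8 → 8 active
[0] sub(0xd0,0xbd) = 0x13
[1] sub(0xa9,0xe6) = 0xffc3
[2] sub(0xa2,0x87) = 0x1b
[3] sub(0x6e,0x7b) = 0xfff3
[4] sub(0x83,0xd5) = 0xffae
[5] sub(0x3c,0xb6) = 0xff86
[6] sub(0x7f,0x33) = 0x4c
[7] sub(0xd1,0x1e) = 0xb3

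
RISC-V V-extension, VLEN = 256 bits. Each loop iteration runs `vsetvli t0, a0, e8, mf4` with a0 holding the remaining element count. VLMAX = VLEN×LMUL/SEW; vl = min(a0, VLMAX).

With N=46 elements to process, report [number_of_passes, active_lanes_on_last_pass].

VLMAX = VLEN×LMUL/SEW = 256×1/4/8 = 8
iterations = ceil(46/8) = 6; final-pass vl = 6

[iterations, last_vl] = [6, 6]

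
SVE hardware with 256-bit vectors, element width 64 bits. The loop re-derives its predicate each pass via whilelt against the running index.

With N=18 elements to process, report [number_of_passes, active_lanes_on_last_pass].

lane count: 256 div 64 = 4
N=18: ⌈18/4⌉ = 5 iters; last vl = 18 − 4×4 = 2

[iterations, last_vl] = [5, 2]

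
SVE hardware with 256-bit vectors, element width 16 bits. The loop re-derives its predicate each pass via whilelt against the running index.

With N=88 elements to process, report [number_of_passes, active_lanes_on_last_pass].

[iterations, last_vl] = [6, 8]

lane count: 256 div 16 = 16
88 elements at 16/iter → 6 passes, remainder 8 on the last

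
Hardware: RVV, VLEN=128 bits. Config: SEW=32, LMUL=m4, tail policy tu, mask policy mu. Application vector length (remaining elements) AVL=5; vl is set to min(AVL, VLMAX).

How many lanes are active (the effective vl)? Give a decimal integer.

vl = 5

VLMAX = (128 × 4) / 32 = 16 lanes
vl = min(AVL, VLMAX) = min(5, 16) = 5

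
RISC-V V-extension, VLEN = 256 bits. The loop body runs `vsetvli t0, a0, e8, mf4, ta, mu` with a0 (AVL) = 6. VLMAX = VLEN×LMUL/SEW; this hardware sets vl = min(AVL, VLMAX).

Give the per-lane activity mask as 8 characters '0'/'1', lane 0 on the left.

VLMAX = (256 × 1/4) / 8 = 8 lanes
AVL=6 ≤ VLMAX=8, so vl = 6
bits (lane 0 leftmost): 11111100

predicate = 11111100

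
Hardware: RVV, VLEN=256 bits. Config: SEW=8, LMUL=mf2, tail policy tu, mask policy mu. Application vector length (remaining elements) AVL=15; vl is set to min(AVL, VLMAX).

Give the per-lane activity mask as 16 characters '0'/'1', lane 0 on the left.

VLMAX = VLEN×LMUL/SEW = 256×1/2/8 = 16
vl = min(AVL, VLMAX) = min(15, 16) = 15
bits (lane 0 leftmost): 1111111111111110

predicate = 1111111111111110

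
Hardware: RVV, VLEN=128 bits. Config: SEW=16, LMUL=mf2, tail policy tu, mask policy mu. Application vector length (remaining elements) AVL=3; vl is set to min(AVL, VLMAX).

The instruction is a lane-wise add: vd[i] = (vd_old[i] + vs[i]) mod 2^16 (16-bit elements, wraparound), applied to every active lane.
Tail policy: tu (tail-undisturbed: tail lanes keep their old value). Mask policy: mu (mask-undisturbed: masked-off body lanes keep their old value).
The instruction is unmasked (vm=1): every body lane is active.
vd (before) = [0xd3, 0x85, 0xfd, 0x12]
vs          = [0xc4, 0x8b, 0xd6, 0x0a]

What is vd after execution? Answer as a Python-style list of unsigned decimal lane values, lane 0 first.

vd = [407, 272, 467, 18]

VLMAX = VLEN×LMUL/SEW = 128×1/2/16 = 4
vl ← min(3, 4) = 3
  i=0: add(0xd3,0xc4) → 407
  i=1: add(0x85,0x8b) → 272
  i=2: add(0xfd,0xd6) → 467
  i=3: tail/keep → 18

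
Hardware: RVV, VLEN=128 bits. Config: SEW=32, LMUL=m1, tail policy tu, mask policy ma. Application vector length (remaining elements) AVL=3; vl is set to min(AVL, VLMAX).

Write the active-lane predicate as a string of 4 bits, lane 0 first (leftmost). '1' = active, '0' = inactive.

predicate = 1110

VLMAX = (128 × 1) / 32 = 4 lanes
vl = min(AVL, VLMAX) = min(3, 4) = 3
bits (lane 0 leftmost): 1110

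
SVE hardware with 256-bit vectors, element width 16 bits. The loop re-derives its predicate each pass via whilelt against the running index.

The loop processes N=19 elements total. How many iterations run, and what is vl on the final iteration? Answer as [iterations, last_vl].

lane count: 256 div 16 = 16
iterations = ceil(19/16) = 2; final-pass vl = 3

[iterations, last_vl] = [2, 3]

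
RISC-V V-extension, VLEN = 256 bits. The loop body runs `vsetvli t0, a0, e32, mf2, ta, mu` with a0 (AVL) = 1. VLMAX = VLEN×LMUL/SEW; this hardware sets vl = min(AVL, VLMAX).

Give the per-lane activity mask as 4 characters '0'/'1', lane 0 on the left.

lanes per group: 256·1/2/32 = 4
vl ← min(1, 4) = 1
bits (lane 0 leftmost): 1000

predicate = 1000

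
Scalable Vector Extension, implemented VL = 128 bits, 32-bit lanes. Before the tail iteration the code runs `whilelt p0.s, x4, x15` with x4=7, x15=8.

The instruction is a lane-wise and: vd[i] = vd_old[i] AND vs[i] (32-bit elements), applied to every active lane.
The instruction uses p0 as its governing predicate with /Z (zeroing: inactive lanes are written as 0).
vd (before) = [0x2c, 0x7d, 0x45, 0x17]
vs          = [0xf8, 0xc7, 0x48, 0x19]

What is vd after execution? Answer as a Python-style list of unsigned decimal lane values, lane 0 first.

vd = [40, 0, 0, 0]

128-bit reg / 32-bit elem → 4 lanes
whilelt: lane j active iff 7+j < 8 → j < 1 → 1 active
[0] and(0x2c,0xf8) = 0x28
[1] tail/zero = 0x00
[2] tail/zero = 0x00
[3] tail/zero = 0x00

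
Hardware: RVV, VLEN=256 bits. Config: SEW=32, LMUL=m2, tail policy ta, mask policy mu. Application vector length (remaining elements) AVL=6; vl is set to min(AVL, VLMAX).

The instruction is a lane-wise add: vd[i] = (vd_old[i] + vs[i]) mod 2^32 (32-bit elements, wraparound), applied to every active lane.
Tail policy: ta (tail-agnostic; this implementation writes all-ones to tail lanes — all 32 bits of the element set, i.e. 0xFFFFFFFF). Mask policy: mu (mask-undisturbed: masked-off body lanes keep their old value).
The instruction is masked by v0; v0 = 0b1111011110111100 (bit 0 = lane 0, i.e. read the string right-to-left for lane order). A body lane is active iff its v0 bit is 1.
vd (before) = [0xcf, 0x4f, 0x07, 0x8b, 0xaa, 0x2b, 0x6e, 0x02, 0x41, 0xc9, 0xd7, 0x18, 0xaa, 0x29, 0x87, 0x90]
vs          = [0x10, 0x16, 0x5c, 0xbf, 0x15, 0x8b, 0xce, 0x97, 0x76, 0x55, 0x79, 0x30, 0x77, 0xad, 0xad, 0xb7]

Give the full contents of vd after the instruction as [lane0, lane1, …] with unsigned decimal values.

vd = [207, 79, 99, 330, 191, 182, 4294967295, 4294967295, 4294967295, 4294967295, 4294967295, 4294967295, 4294967295, 4294967295, 4294967295, 4294967295]

VLMAX = (256 × 2) / 32 = 16 lanes
vl ← min(6, 16) = 6
vd[0] mask-off/keep -> 0xcf
vd[1] mask-off/keep -> 0x4f
vd[2] add(0x07,0x5c) -> 0x63
vd[3] add(0x8b,0xbf) -> 0x14a
vd[4] add(0xaa,0x15) -> 0xbf
vd[5] add(0x2b,0x8b) -> 0xb6
vd[6] tail/ones -> 0xffffffff
vd[7] tail/ones -> 0xffffffff
vd[8] tail/ones -> 0xffffffff
vd[9] tail/ones -> 0xffffffff
vd[10] tail/ones -> 0xffffffff
vd[11] tail/ones -> 0xffffffff
vd[12] tail/ones -> 0xffffffff
vd[13] tail/ones -> 0xffffffff
vd[14] tail/ones -> 0xffffffff
vd[15] tail/ones -> 0xffffffff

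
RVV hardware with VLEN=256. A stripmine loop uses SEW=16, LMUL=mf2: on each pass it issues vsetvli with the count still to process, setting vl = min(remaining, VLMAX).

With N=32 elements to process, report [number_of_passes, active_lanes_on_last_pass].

VLMAX = VLEN×LMUL/SEW = 256×1/2/16 = 8
32 elements at 8/iter → 4 passes, remainder 8 on the last

[iterations, last_vl] = [4, 8]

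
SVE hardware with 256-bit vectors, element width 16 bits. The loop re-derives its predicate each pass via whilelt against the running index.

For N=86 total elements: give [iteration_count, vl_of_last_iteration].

[iterations, last_vl] = [6, 6]

256-bit reg / 16-bit elem → 16 lanes
N=86: ⌈86/16⌉ = 6 iters; last vl = 86 − 5×16 = 6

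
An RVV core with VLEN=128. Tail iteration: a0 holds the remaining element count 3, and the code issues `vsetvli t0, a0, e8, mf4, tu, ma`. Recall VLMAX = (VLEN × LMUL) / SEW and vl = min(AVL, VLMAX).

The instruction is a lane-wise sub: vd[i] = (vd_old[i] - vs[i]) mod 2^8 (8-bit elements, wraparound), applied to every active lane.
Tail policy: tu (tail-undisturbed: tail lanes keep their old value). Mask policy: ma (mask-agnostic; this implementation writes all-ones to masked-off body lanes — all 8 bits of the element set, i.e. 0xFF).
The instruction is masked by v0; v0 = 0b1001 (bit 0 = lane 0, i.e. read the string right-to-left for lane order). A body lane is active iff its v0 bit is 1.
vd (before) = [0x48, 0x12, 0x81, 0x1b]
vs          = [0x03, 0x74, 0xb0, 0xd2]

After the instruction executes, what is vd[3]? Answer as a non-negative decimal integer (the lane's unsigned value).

VLMAX = VLEN×LMUL/SEW = 128×1/4/8 = 4
AVL=3 ≤ VLMAX=4, so vl = 3
vd[0] sub(0x48,0x03) -> 0x45
vd[1] mask-off/ones -> 0xff
vd[2] mask-off/ones -> 0xff
vd[3] tail/keep -> 0x1b

vd[3] = 27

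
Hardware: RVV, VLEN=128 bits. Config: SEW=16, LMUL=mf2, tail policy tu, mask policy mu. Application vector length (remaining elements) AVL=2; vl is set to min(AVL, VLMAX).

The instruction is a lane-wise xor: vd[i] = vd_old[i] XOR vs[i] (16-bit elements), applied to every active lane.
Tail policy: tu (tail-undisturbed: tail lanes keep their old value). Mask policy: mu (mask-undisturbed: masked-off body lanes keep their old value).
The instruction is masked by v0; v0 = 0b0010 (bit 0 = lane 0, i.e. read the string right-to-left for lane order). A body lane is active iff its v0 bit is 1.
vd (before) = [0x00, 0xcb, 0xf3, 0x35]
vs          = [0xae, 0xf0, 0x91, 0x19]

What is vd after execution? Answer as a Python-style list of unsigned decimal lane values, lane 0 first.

lanes per group: 128·1/2/16 = 4
vl = min(AVL, VLMAX) = min(2, 4) = 2
  i=0: mask-off/keep → 0
  i=1: xor(0xcb,0xf0) → 59
  i=2: tail/keep → 243
  i=3: tail/keep → 53

vd = [0, 59, 243, 53]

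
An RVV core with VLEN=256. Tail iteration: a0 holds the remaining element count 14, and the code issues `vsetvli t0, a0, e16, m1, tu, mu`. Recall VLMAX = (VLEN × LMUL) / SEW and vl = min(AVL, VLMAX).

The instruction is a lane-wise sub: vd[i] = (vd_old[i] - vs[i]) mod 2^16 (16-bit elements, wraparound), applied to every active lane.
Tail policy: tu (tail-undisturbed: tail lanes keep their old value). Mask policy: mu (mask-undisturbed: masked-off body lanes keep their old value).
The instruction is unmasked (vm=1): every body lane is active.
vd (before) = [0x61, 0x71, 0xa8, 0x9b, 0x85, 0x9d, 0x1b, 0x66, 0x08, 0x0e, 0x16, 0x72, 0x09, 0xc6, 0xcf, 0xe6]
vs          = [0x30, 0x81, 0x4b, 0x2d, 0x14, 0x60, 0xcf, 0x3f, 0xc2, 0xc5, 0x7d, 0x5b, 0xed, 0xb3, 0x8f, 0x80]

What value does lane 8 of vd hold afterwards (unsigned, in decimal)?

vd[8] = 65350

VLMAX = (256 × 1) / 16 = 16 lanes
vl ← min(14, 16) = 14
  i=0: sub(0x61,0x30) → 49
  i=1: sub(0x71,0x81) → 65520
  i=2: sub(0xa8,0x4b) → 93
  i=3: sub(0x9b,0x2d) → 110
  i=4: sub(0x85,0x14) → 113
  i=5: sub(0x9d,0x60) → 61
  i=6: sub(0x1b,0xcf) → 65356
  i=7: sub(0x66,0x3f) → 39
  i=8: sub(0x08,0xc2) → 65350
  i=9: sub(0x0e,0xc5) → 65353
  i=10: sub(0x16,0x7d) → 65433
  i=11: sub(0x72,0x5b) → 23
  i=12: sub(0x09,0xed) → 65308
  i=13: sub(0xc6,0xb3) → 19
  i=14: tail/keep → 207
  i=15: tail/keep → 230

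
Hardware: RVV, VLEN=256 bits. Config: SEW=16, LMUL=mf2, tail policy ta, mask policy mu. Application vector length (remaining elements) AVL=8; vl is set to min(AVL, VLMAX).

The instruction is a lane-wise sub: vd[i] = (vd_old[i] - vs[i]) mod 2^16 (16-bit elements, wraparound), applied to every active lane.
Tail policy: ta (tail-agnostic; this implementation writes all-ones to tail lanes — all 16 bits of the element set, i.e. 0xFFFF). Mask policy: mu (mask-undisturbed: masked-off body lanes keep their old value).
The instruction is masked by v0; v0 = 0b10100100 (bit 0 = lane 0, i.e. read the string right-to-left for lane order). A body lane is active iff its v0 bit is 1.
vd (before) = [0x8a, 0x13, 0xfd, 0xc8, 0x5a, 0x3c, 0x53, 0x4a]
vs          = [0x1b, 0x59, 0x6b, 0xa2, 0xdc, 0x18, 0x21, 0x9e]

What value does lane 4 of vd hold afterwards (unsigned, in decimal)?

vd[4] = 90

VLMAX = (256 × 1/2) / 16 = 8 lanes
vl ← min(8, 8) = 8
vd[0] mask-off/keep -> 0x8a
vd[1] mask-off/keep -> 0x13
vd[2] sub(0xfd,0x6b) -> 0x92
vd[3] mask-off/keep -> 0xc8
vd[4] mask-off/keep -> 0x5a
vd[5] sub(0x3c,0x18) -> 0x24
vd[6] mask-off/keep -> 0x53
vd[7] sub(0x4a,0x9e) -> 0xffac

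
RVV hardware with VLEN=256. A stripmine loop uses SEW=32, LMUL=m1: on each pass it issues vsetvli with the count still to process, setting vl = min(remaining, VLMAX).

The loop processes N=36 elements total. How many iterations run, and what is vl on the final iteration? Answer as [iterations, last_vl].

[iterations, last_vl] = [5, 4]

lanes per group: 256·1/32 = 8
iterations = ceil(36/8) = 5; final-pass vl = 4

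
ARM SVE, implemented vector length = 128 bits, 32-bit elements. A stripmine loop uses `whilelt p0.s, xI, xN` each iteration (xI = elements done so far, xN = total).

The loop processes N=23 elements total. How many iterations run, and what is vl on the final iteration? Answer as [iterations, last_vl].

[iterations, last_vl] = [6, 3]

register lanes = 128/32 = 4
iterations = ceil(23/4) = 6; final-pass vl = 3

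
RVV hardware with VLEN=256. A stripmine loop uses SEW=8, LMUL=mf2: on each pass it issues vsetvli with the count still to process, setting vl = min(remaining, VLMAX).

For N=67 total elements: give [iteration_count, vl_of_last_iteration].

lanes per group: 256·1/2/8 = 16
iterations = ceil(67/16) = 5; final-pass vl = 3

[iterations, last_vl] = [5, 3]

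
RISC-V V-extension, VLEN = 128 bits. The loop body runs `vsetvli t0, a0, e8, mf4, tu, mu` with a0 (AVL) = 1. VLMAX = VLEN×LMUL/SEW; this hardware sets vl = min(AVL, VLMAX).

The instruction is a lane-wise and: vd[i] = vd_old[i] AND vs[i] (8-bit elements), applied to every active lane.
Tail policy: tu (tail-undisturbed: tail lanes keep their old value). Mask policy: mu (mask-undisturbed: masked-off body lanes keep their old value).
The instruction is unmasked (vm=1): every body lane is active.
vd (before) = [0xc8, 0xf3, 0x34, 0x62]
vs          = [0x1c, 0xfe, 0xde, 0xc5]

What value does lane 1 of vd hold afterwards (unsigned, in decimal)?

VLMAX = VLEN×LMUL/SEW = 128×1/4/8 = 4
vl = min(AVL, VLMAX) = min(1, 4) = 1
lane  0: and(0xc8,0x1c) ⇒ 0x08
lane  1: tail/keep ⇒ 0xf3
lane  2: tail/keep ⇒ 0x34
lane  3: tail/keep ⇒ 0x62

vd[1] = 243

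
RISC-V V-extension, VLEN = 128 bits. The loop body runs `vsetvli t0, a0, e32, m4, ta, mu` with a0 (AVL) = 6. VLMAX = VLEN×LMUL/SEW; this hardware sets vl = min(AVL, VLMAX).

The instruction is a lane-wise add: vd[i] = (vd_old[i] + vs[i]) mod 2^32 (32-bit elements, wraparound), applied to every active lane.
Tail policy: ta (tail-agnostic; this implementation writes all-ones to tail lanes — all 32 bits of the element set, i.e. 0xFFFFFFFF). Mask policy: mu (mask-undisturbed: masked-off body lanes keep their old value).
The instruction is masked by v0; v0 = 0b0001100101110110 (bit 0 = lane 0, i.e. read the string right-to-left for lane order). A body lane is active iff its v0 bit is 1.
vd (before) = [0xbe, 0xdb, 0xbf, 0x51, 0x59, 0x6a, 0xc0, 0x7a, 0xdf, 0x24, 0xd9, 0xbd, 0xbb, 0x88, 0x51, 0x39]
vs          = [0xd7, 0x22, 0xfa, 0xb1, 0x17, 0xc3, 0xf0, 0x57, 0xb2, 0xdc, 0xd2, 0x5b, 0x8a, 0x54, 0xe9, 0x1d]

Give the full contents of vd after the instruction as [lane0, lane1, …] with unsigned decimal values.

vd = [190, 253, 441, 81, 112, 301, 4294967295, 4294967295, 4294967295, 4294967295, 4294967295, 4294967295, 4294967295, 4294967295, 4294967295, 4294967295]

lanes per group: 128·4/32 = 16
AVL=6 ≤ VLMAX=16, so vl = 6
[0] mask-off/keep = 0xbe
[1] add(0xdb,0x22) = 0xfd
[2] add(0xbf,0xfa) = 0x1b9
[3] mask-off/keep = 0x51
[4] add(0x59,0x17) = 0x70
[5] add(0x6a,0xc3) = 0x12d
[6] tail/ones = 0xffffffff
[7] tail/ones = 0xffffffff
[8] tail/ones = 0xffffffff
[9] tail/ones = 0xffffffff
[10] tail/ones = 0xffffffff
[11] tail/ones = 0xffffffff
[12] tail/ones = 0xffffffff
[13] tail/ones = 0xffffffff
[14] tail/ones = 0xffffffff
[15] tail/ones = 0xffffffff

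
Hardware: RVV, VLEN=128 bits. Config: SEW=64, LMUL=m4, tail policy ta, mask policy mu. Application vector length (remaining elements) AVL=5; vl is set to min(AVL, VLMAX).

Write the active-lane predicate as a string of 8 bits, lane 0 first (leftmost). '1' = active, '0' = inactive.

VLMAX = (128 × 4) / 64 = 8 lanes
vl ← min(5, 8) = 5
bits (lane 0 leftmost): 11111000

predicate = 11111000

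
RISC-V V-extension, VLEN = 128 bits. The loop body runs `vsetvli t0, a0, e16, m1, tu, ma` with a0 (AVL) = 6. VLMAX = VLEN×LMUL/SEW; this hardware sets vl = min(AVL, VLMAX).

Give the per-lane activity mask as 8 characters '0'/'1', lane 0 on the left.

predicate = 11111100

VLMAX = VLEN×LMUL/SEW = 128×1/16 = 8
vl = min(AVL, VLMAX) = min(6, 8) = 6
bits (lane 0 leftmost): 11111100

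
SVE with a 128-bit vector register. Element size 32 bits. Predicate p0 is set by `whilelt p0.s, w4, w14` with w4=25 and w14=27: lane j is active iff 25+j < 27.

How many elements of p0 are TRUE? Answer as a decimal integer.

lane count: 128 div 32 = 4
active while 25+j < 27, i.e. j ∈ [0,2) capped at 4 ⇒ 2

vl = 2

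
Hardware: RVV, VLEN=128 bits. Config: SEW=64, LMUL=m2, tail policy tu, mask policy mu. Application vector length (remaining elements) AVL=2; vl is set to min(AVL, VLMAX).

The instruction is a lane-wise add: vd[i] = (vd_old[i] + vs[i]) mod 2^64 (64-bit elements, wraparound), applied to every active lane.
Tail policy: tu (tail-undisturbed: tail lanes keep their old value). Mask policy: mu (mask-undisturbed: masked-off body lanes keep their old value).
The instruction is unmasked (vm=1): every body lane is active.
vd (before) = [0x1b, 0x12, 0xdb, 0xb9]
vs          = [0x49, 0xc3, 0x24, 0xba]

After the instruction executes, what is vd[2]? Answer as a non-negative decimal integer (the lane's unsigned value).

VLMAX = VLEN×LMUL/SEW = 128×2/64 = 4
vl = min(AVL, VLMAX) = min(2, 4) = 2
  i=0: add(0x1b,0x49) → 100
  i=1: add(0x12,0xc3) → 213
  i=2: tail/keep → 219
  i=3: tail/keep → 185

vd[2] = 219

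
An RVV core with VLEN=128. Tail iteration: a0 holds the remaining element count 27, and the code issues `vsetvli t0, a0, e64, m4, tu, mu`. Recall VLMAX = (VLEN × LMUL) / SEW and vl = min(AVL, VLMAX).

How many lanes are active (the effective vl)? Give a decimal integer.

VLMAX = VLEN×LMUL/SEW = 128×4/64 = 8
vl ← min(27, 8) = 8

vl = 8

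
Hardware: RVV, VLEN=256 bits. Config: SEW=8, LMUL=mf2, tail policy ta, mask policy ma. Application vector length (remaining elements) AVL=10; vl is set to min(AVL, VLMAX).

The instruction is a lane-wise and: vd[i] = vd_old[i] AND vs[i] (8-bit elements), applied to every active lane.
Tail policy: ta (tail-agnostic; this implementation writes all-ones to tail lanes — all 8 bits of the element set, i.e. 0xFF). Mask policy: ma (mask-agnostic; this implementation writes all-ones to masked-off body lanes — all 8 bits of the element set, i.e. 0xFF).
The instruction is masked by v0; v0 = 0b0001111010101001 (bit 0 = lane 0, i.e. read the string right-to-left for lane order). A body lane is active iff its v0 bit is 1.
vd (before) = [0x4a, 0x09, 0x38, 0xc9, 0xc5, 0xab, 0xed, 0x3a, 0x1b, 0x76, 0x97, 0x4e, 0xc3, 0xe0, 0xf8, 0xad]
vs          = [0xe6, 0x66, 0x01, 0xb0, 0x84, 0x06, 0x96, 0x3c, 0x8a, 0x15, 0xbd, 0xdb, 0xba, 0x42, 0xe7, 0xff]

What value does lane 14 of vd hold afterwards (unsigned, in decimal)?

VLMAX = VLEN×LMUL/SEW = 256×1/2/8 = 16
vl ← min(10, 16) = 10
lane  0: and(0x4a,0xe6) ⇒ 0x42
lane  1: mask-off/ones ⇒ 0xff
lane  2: mask-off/ones ⇒ 0xff
lane  3: and(0xc9,0xb0) ⇒ 0x80
lane  4: mask-off/ones ⇒ 0xff
lane  5: and(0xab,0x06) ⇒ 0x02
lane  6: mask-off/ones ⇒ 0xff
lane  7: and(0x3a,0x3c) ⇒ 0x38
lane  8: mask-off/ones ⇒ 0xff
lane  9: and(0x76,0x15) ⇒ 0x14
lane 10: tail/ones ⇒ 0xff
lane 11: tail/ones ⇒ 0xff
lane 12: tail/ones ⇒ 0xff
lane 13: tail/ones ⇒ 0xff
lane 14: tail/ones ⇒ 0xff
lane 15: tail/ones ⇒ 0xff

vd[14] = 255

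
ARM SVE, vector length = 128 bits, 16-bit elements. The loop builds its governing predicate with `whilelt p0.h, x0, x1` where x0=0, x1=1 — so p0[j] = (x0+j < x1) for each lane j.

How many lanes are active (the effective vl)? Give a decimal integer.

vl = 1

register lanes = 128/16 = 8
p0[j] = (0+j < 1); true for j=0..0 → 1 lanes set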